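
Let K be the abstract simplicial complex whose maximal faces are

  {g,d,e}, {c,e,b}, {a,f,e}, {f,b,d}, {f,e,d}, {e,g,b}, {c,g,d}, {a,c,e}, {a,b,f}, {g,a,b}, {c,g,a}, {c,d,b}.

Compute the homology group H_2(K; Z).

Take the total order a < b < c < d < e < f < g on the vertex set. Then K (dimension 2) consists of the simplices:

  0-simplices (7): a, b, c, d, e, f, g
  1-simplices (18): ab, ac, ae, af, ag, bc, bd, be, bf, bg, cd, ce, cg, de, df, dg, ef, eg
  2-simplices (12): abf, abg, ace, acg, aef, bcd, bce, bdf, beg, cdg, def, deg

so the chain groups are C_0 ≅ Z^7, C_1 ≅ Z^18, C_2 ≅ Z^12.

Boundary ∂_1: C_1 → C_0 maps an edge to its endpoints' difference, ∂[p,q] = q − p.
The resulting 7×18 matrix has rank 6, and its Smith normal form has invariant factors (1,1,1,1,1,1).

∂_2: C_2 → C_1 maps a triangle to the signed sum of its edges. For instance
  ∂bdf = df − bf + bd,
  ∂abg = bg − ag + ab.
This gives a 18×12 integer matrix of rank 12; reducing to Smith normal form yields diagonal entries (1,1,1,1,1,1,1,1,1,1,1,2).

Now H_k = ker ∂_k / im ∂_{k+1}, so:

  H_2: rank ker ∂_2 − rank ∂_3 = (12 − 12) − 0 = 0, and there is no ∂_3, so H_2 ≅ 0.

(K is a triangulation of the real projective plane RP^2.)

H_2 = 0.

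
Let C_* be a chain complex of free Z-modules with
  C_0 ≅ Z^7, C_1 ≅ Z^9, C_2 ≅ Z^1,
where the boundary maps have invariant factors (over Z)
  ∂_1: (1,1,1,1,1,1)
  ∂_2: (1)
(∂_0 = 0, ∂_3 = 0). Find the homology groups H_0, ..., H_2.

H_0: b_0 = 7 − 0 − 6 = 1; torsion from ∂_1 factors > 1: none. So H_0 ≅ Z.
H_1: b_1 = 9 − 6 − 1 = 2; torsion from ∂_2 factors > 1: none. So H_1 ≅ Z^2.
H_2: b_2 = 1 − 1 − 0 = 0; torsion from ∂_3 factors > 1: none. So H_2 ≅ 0.

H_0 ≅ Z,  H_1 ≅ Z^2,  H_2 = 0.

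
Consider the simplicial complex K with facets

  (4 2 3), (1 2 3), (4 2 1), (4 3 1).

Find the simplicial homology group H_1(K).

H_1 = 0.

K has 4 vertices, 6 edges, 4 triangles.
rank ∂_1 = 3, rank ∂_2 = 3 ⇒ b_1 = 6 − 3 − 3 = 0; all invariant factors of ∂_2 are 1 so no torsion. So H_1 ≅ 0.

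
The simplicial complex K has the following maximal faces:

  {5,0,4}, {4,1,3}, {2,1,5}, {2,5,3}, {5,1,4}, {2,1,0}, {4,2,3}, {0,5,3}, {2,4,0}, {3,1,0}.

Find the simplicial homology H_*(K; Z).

H_0 ≅ Z,  H_1 ≅ Z/2Z,  H_2 = 0.

Order the vertices as 0 < 1 < 2 < 3 < 4 < 5. Listing each simplex with vertices in this order, K has dimension 2 with simplices:

  0-simplices (6): [0], [1], [2], [3], [4], [5]
  1-simplices (15): [0,1], [0,2], [0,3], [0,4], [0,5], [1,2], [1,3], [1,4], [1,5], [2,3], [2,4], [2,5], [3,4], [3,5], [4,5]
  2-simplices (10): [0,1,2], [0,1,3], [0,2,4], [0,3,5], [0,4,5], [1,2,5], [1,3,4], [1,4,5], [2,3,4], [2,3,5]

Hence C_0 ≅ Z^6, C_1 ≅ Z^15, C_2 ≅ Z^10.

∂_1: C_1 → C_0 maps an edge to its endpoints' difference, ∂[p,q] = q − p. For instance
  ∂[1,2] = [2] − [1].
The 6×15 boundary matrix has rank 5 and Smith normal form diag(1,1,1,1,1).

∂_2: C_2 → C_1 maps a triangle to the signed sum of its edges. For instance
  ∂[1,2,5] = [2,5] − [1,5] + [1,2],
  ∂[2,3,5] = [3,5] − [2,5] + [2,3].
The resulting 15×10 matrix has rank 10, and its Smith normal form has invariant factors (1,1,1,1,1,1,1,1,1,2).

Now H_k = ker ∂_k / im ∂_{k+1}, so:

  H_0: rank C_0 − rank ∂_1 = 6 − 5 = 1, and the invariant factors of ∂_1 are all 1, so H_0 ≅ Z.
  H_1: rank ker ∂_1 − rank ∂_2 = (15 − 5) − 10 = 0, and ∂_2 has invariant factor 2 > 1, so H_1 ≅ Z/2Z.
  H_2: rank ker ∂_2 − rank ∂_3 = (10 − 10) − 0 = 0, and there is no ∂_3, so H_2 ≅ 0.

As a check, the Euler characteristic is 6 − 15 + 10 = 1, which agrees with 1 − 0 + 0 = 1.
(K is a triangulation of the real projective plane RP^2.)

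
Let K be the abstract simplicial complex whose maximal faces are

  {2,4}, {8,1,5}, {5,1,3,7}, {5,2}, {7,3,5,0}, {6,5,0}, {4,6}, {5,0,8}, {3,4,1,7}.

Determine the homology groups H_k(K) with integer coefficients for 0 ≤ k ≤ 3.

H_0 ≅ Z,  H_1 ≅ Z^2,  H_2 = 0,  H_3 = 0.

Take the total order 0 < 1 < 2 < 3 < 4 < 5 < 6 < 7 < 8 on the vertex set. Then K (dimension 3) consists of the simplices:

  0-simplices (9): [0], [1], [2], [3], [4], [5], [6], [7], [8]
  1-simplices (20): [0,3], [0,5], [0,6], [0,7], [0,8], [1,3], [1,4], [1,5], [1,7], [1,8], [2,4], [2,5], [3,4], [3,5], [3,7], [4,6], [4,7], [5,6], [5,7], [5,8]
  2-simplices (13): [0,3,5], [0,3,7], [0,5,6], [0,5,7], [0,5,8], [1,3,4], [1,3,5], [1,3,7], [1,4,7], [1,5,7], [1,5,8], [3,4,7], [3,5,7]
  3-simplices (3): [0,3,5,7], [1,3,4,7], [1,3,5,7]

Hence C_0 ≅ Z^9, C_1 ≅ Z^20, C_2 ≅ Z^13, C_3 ≅ Z^3.

∂_1: C_1 → C_0 is given by ∂[p,q] = [q] − [p].
The resulting 9×20 matrix has rank 8, and its Smith normal form has invariant factors (1,1,1,1,1,1,1,1).

The boundary map ∂_2: C_2 → C_1 acts by ∂[p,q,r] = [q,r] − [p,r] + [p,q]. For instance
  ∂[0,5,8] = [5,8] − [0,8] + [0,5],
  ∂[1,4,7] = [4,7] − [1,7] + [1,4].
As a 20×13 matrix over Z this has rank 10, with invariant factors (1,1,1,1,1,1,1,1,1,1).

The boundary map ∂_3: C_3 → C_2 sends each 3-simplex σ to the alternating sum Σ_i (−1)^i (σ with its i-th vertex removed). For instance
  ∂[1,3,5,7] = [3,5,7] − [1,5,7] + [1,3,7] − [1,3,5],
  ∂[1,3,4,7] = [3,4,7] − [1,4,7] + [1,3,7] − [1,3,4].
The 13×3 boundary matrix has rank 3 and Smith normal form diag(1,1,1).

Now H_k = ker ∂_k / im ∂_{k+1}, so:

  H_0: rank C_0 − rank ∂_1 = 9 − 8 = 1, and the invariant factors of ∂_1 are all 1, so H_0 = Z.
  H_1: rank ker ∂_1 − rank ∂_2 = (20 − 8) − 10 = 2, and the invariant factors of ∂_2 are all 1, so H_1 = Z^2.
  H_2: rank ker ∂_2 − rank ∂_3 = (13 − 10) − 3 = 0, and the invariant factors of ∂_3 are all 1, so H_2 = 0.
  H_3: rank ker ∂_3 − rank ∂_4 = (3 − 3) − 0 = 0, and there is no ∂_4, so H_3 = 0.

As a check, the Euler characteristic is 9 − 20 + 13 − 3 = -1, which agrees with 1 − 2 + 0 − 0 = -1.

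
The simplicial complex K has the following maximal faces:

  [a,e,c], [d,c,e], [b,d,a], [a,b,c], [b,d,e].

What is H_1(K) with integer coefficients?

H_1 = Z.

Fix the vertex order a < b < c < d < e and write every simplex with vertices in increasing order. Then dim K = 2 and the simplices of K are:

  0-simplices (5): a, b, c, d, e
  1-simplices (10): ab, ac, ad, ae, bc, bd, be, cd, ce, de
  2-simplices (5): abc, abd, ace, bde, cde

Hence C_0 ≅ Z^5, C_1 ≅ Z^10, C_2 ≅ Z^5.

∂_1: C_1 → C_0 is given by ∂[p,q] = [q] − [p].
As a 5×10 matrix over Z this has rank 4, with invariant factors (1,1,1,1).

The boundary map ∂_2: C_2 → C_1 maps a triangle to the signed sum of its edges. For instance
  ∂abc = bc − ac + ab,
  ∂cde = de − ce + cd.
The resulting 10×5 matrix has rank 5, and its Smith normal form has invariant factors (1,1,1,1,1).

Computing H_k = (kernel of ∂_k) / (image of ∂_{k+1}):

  H_1: rank ker ∂_1 − rank ∂_2 = (10 − 4) − 5 = 1, and the invariant factors of ∂_2 are all 1, so H_1 ≅ Z.

(K is a triangulation of the Möbius band.)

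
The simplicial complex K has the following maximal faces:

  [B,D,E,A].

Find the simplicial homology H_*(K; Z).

We work with the vertex ordering A < B < D < E. The simplices of K, each written with vertices in increasing order, are:

  0-simplices (4): A, B, D, E
  1-simplices (6): AB, AD, AE, BD, BE, DE
  2-simplices (4): ABD, ABE, ADE, BDE
  3-simplices (1): ABDE

giving chain groups C_0 ≅ Z^4, C_1 ≅ Z^6, C_2 ≅ Z^4, C_3 ≅ Z^1.

Boundary ∂_1: C_1 → C_0 sends each edge [p,q] (with p < q) to q − p. For instance
  ∂AE = E − A.
This gives a 4×6 integer matrix of rank 3; reducing to Smith normal form yields diagonal entries (1,1,1).

∂_2: C_2 → C_1 maps a triangle to the signed sum of its edges. For instance
  ∂ABD = BD − AD + AB,
  ∂BDE = DE − BE + BD.
This gives a 6×4 integer matrix of rank 3; reducing to Smith normal form yields diagonal entries (1,1,1).

∂_3: C_3 → C_2 sends each 3-simplex σ to the alternating sum Σ_i (−1)^i (σ with its i-th vertex removed). For instance
  ∂ABDE = BDE − ADE + ABE − ABD.
This gives a 4×1 integer matrix of rank 1; reducing to Smith normal form yields diagonal entries (1).

From H_k ≅ ker(∂_k) / im(∂_{k+1}) we obtain:

  H_0: rank C_0 − rank ∂_1 = 4 − 3 = 1, and the invariant factors of ∂_1 are all 1, so H_0 = Z.
  H_1: rank ker ∂_1 − rank ∂_2 = (6 − 3) − 3 = 0, and the invariant factors of ∂_2 are all 1, so H_1 = 0.
  H_2: rank ker ∂_2 − rank ∂_3 = (4 − 3) − 1 = 0, and the invariant factors of ∂_3 are all 1, so H_2 = 0.
  H_3: rank ker ∂_3 − rank ∂_4 = (1 − 1) − 0 = 0, and there is no ∂_4, so H_3 = 0.

(K is a triangulation of the 3-simplex.)

H_0 = Z,  H_1 = 0,  H_2 = 0,  H_3 = 0.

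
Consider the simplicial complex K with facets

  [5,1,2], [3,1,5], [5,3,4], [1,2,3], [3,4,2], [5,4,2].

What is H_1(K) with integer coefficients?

H_1 ≅ 0.

Take the total order 1 < 2 < 3 < 4 < 5 on the vertex set. Then K (dimension 2) consists of the simplices:

  0-simplices (5): [1], [2], [3], [4], [5]
  1-simplices (9): [1,2], [1,3], [1,5], [2,3], [2,4], [2,5], [3,4], [3,5], [4,5]
  2-simplices (6): [1,2,3], [1,2,5], [1,3,5], [2,3,4], [2,4,5], [3,4,5]

giving chain groups C_0 ≅ Z^5, C_1 ≅ Z^9, C_2 ≅ Z^6.

Boundary ∂_1: C_1 → C_0 is given by ∂[p,q] = [q] − [p].
The 5×9 boundary matrix has rank 4 and Smith normal form diag(1,1,1,1).

∂_2: C_2 → C_1 acts by ∂[p,q,r] = [q,r] − [p,r] + [p,q]. For instance
  ∂[2,4,5] = [4,5] − [2,5] + [2,4],
  ∂[1,2,5] = [2,5] − [1,5] + [1,2].
The 9×6 boundary matrix has rank 5 and Smith normal form diag(1,1,1,1,1).

Now H_k = ker ∂_k / im ∂_{k+1}, so:

  H_1: rank ker ∂_1 − rank ∂_2 = (9 − 4) − 5 = 0, and the invariant factors of ∂_2 are all 1, so H_1 = 0.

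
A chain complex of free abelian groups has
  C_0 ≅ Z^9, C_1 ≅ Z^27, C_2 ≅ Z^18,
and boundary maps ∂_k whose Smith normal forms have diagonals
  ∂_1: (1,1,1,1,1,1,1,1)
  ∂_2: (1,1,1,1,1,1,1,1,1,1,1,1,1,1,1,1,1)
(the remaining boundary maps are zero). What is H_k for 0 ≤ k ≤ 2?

H_0 ≅ Z,  H_1 ≅ Z^2,  H_2 ≅ Z.

H_0: b_0 = 9 − 0 − 8 = 1; torsion from ∂_1 factors > 1: none. So H_0 ≅ Z.
H_1: b_1 = 27 − 8 − 17 = 2; torsion from ∂_2 factors > 1: none. So H_1 ≅ Z^2.
H_2: b_2 = 18 − 17 − 0 = 1; torsion from ∂_3 factors > 1: none. So H_2 ≅ Z.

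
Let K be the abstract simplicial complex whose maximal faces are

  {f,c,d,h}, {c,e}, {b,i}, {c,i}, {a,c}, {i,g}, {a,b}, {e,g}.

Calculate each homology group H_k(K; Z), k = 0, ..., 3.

H_0 = Z,  H_1 = Z^2,  H_2 = 0,  H_3 = 0.

Fix the vertex order a < b < c < d < e < f < g < h < i and write every simplex with vertices in increasing order. Then dim K = 3 and the simplices of K are:

  0-simplices (9): a, b, c, d, e, f, g, h, i
  1-simplices (13): ab, ac, bi, cd, ce, cf, ch, ci, df, dh, eg, fh, gi
  2-simplices (4): cdf, cdh, cfh, dfh
  3-simplices (1): cdfh

so the chain groups are C_0 ≅ Z^9, C_1 ≅ Z^13, C_2 ≅ Z^4, C_3 ≅ Z^1.

The boundary map ∂_1: C_1 → C_0 maps an edge to its endpoints' difference, ∂[p,q] = q − p. For instance
  ∂df = f − d.
As a 9×13 matrix over Z this has rank 8, with invariant factors (1,1,1,1,1,1,1,1).

The boundary map ∂_2: C_2 → C_1 maps a triangle to the signed sum of its edges. For instance
  ∂cdf = df − cf + cd,
  ∂dfh = fh − dh + df.
As a 13×4 matrix over Z this has rank 3, with invariant factors (1,1,1).

The boundary map ∂_3: C_3 → C_2 sends each 3-simplex σ to the alternating sum Σ_i (−1)^i (σ with its i-th vertex removed). For instance
  ∂cdfh = dfh − cfh + cdh − cdf.
The resulting 4×1 matrix has rank 1, and its Smith normal form has invariant factors (1).

Computing H_k = (kernel of ∂_k) / (image of ∂_{k+1}):

  H_0: rank C_0 − rank ∂_1 = 9 − 8 = 1, and the invariant factors of ∂_1 are all 1, so H_0 = Z.
  H_1: rank ker ∂_1 − rank ∂_2 = (13 − 8) − 3 = 2, and the invariant factors of ∂_2 are all 1, so H_1 = Z^2.
  H_2: rank ker ∂_2 − rank ∂_3 = (4 − 3) − 1 = 0, and the invariant factors of ∂_3 are all 1, so H_2 = 0.
  H_3: rank ker ∂_3 − rank ∂_4 = (1 − 1) − 0 = 0, and there is no ∂_4, so H_3 = 0.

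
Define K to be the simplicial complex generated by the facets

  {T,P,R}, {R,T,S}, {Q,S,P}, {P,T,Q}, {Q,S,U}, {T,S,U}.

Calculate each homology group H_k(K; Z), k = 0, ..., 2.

H_0 ≅ Z,  H_1 ≅ Z,  H_2 = 0.

Fix the vertex order P < Q < R < S < T < U and write every simplex with vertices in increasing order. Then dim K = 2 and the simplices of K are:

  0-simplices (6): P, Q, R, S, T, U
  1-simplices (12): PQ, PR, PS, PT, QS, QT, QU, RS, RT, ST, SU, TU
  2-simplices (6): PQS, PQT, PRT, QSU, RST, STU

giving chain groups C_0 ≅ Z^6, C_1 ≅ Z^12, C_2 ≅ Z^6.

∂_1: C_1 → C_0 is given by ∂[p,q] = [q] − [p]. For instance
  ∂PQ = Q − P.
The resulting 6×12 matrix has rank 5, and its Smith normal form has invariant factors (1,1,1,1,1).

The boundary map ∂_2: C_2 → C_1 maps a triangle to the signed sum of its edges. For instance
  ∂PQT = QT − PT + PQ,
  ∂STU = TU − SU + ST.
As a 12×6 matrix over Z this has rank 6, with invariant factors (1,1,1,1,1,1).

Now H_k = ker ∂_k / im ∂_{k+1}, so:

  H_0: rank C_0 − rank ∂_1 = 6 − 5 = 1, and the invariant factors of ∂_1 are all 1, so H_0 = Z.
  H_1: rank ker ∂_1 − rank ∂_2 = (12 − 5) − 6 = 1, and the invariant factors of ∂_2 are all 1, so H_1 = Z.
  H_2: rank ker ∂_2 − rank ∂_3 = (6 − 6) − 0 = 0, and there is no ∂_3, so H_2 = 0.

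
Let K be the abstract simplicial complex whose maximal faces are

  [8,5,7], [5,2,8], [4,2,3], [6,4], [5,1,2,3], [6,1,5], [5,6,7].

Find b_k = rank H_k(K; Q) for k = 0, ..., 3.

We work with the vertex ordering 1 < 2 < 3 < 4 < 5 < 6 < 7 < 8. The simplices of K, each written with vertices in increasing order, are:

  0-simplices (8): [1], [2], [3], [4], [5], [6], [7], [8]
  1-simplices (16): [1,2], [1,3], [1,5], [1,6], [2,3], [2,4], [2,5], [2,8], [3,4], [3,5], [4,6], [5,6], [5,7], [5,8], [6,7], [7,8]
  2-simplices (9): [1,2,3], [1,2,5], [1,3,5], [1,5,6], [2,3,4], [2,3,5], [2,5,8], [5,6,7], [5,7,8]
  3-simplices (1): [1,2,3,5]

giving chain groups C_0 ≅ Z^8, C_1 ≅ Z^16, C_2 ≅ Z^9, C_3 ≅ Z^1.

∂_1: C_1 → C_0 maps an edge to its endpoints' difference, ∂[p,q] = q − p. For instance
  ∂[2,3] = [3] − [2].
As a 8×16 matrix over Z this has rank 7, with invariant factors (1,1,1,1,1,1,1).

The boundary map ∂_2: C_2 → C_1 sends each 2-simplex [p,q,r] to [q,r] − [p,r] + [p,q]. For instance
  ∂[2,3,4] = [3,4] − [2,4] + [2,3],
  ∂[1,2,3] = [2,3] − [1,3] + [1,2].
This gives a 16×9 integer matrix of rank 8; reducing to Smith normal form yields diagonal entries (1,1,1,1,1,1,1,1).

∂_3: C_3 → C_2 sends each 3-simplex σ to the alternating sum Σ_i (−1)^i (σ with its i-th vertex removed). For instance
  ∂[1,2,3,5] = [2,3,5] − [1,3,5] + [1,2,5] − [1,2,3].
This gives a 9×1 integer matrix of rank 1; reducing to Smith normal form yields diagonal entries (1).

Computing H_k = (kernel of ∂_k) / (image of ∂_{k+1}):

  H_0: rank C_0 − rank ∂_1 = 8 − 7 = 1, and the invariant factors of ∂_1 are all 1, so H_0 = Z.
  H_1: rank ker ∂_1 − rank ∂_2 = (16 − 7) − 8 = 1, and the invariant factors of ∂_2 are all 1, so H_1 = Z.
  H_2: rank ker ∂_2 − rank ∂_3 = (9 − 8) − 1 = 0, and the invariant factors of ∂_3 are all 1, so H_2 = 0.
  H_3: rank ker ∂_3 − rank ∂_4 = (1 − 1) − 0 = 0, and there is no ∂_4, so H_3 = 0.

Hence the Betti numbers are b_0 = 1, b_1 = 1, b_2 = 0, b_3 = 0.

b_0 = 1, b_1 = 1, b_2 = 0, b_3 = 0.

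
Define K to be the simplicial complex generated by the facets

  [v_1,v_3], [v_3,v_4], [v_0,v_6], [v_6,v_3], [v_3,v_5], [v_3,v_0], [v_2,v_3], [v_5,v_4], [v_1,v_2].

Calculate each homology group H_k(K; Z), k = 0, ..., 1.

H_0 ≅ Z,  H_1 ≅ Z^3.

Order the vertices as v_0 < v_1 < v_2 < v_3 < v_4 < v_5 < v_6. Listing each simplex with vertices in this order, K has dimension 1 with simplices:

  0-simplices (7): [v_0], [v_1], [v_2], [v_3], [v_4], [v_5], [v_6]
  1-simplices (9): [v_0,v_3], [v_0,v_6], [v_1,v_2], [v_1,v_3], [v_2,v_3], [v_3,v_4], [v_3,v_5], [v_3,v_6], [v_4,v_5]

giving chain groups C_0 ≅ Z^7, C_1 ≅ Z^9.

The boundary map ∂_1: C_1 → C_0 is given by ∂[p,q] = [q] − [p].
The 7×9 boundary matrix has rank 6 and Smith normal form diag(1,1,1,1,1,1).

From H_k ≅ ker(∂_k) / im(∂_{k+1}) we obtain:

  H_0: rank C_0 − rank ∂_1 = 7 − 6 = 1, and the invariant factors of ∂_1 are all 1, so H_0 ≅ Z.
  H_1: rank ker ∂_1 − rank ∂_2 = (9 − 6) − 0 = 3, and there is no ∂_2, so H_1 ≅ Z^3.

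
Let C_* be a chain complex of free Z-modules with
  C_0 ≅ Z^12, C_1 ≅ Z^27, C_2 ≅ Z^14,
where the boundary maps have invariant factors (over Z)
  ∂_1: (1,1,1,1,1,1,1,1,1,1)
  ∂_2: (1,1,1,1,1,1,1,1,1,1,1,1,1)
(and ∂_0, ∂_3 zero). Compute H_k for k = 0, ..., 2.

H_0 = Z^2,  H_1 = Z^4,  H_2 = Z.

H_0: b_0 = 12 − 0 − 10 = 2; torsion from ∂_1 factors > 1: none. So H_0 = Z^2.
H_1: b_1 = 27 − 10 − 13 = 4; torsion from ∂_2 factors > 1: none. So H_1 = Z^4.
H_2: b_2 = 14 − 13 − 0 = 1; torsion from ∂_3 factors > 1: none. So H_2 = Z.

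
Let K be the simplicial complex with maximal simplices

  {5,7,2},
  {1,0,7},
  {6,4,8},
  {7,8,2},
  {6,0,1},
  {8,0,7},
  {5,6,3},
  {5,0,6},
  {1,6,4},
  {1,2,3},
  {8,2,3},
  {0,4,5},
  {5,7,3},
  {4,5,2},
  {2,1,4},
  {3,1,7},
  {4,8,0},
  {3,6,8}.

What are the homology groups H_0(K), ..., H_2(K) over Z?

Fix the vertex order 0 < 1 < 2 < 3 < 4 < 5 < 6 < 7 < 8 and write every simplex with vertices in increasing order. Then dim K = 2 and the simplices of K are:

  0-simplices (9): [0], [1], [2], [3], [4], [5], [6], [7], [8]
  1-simplices (27): (27 of them)
  2-simplices (18): [0,1,6], [0,1,7], [0,4,5], [0,4,8], [0,5,6], [0,7,8], [1,2,3], [1,2,4], [1,3,7], [1,4,6], [2,3,8], [2,4,5], [2,5,7], [2,7,8], [3,5,6], [3,5,7], [3,6,8], [4,6,8]

so the chain groups are C_0 ≅ Z^9, C_1 ≅ Z^27, C_2 ≅ Z^18.

∂_1: C_1 → C_0 is given by ∂[p,q] = [q] − [p].
As a 9×27 matrix over Z this has rank 8, with invariant factors (1,1,1,1,1,1,1,1).

∂_2: C_2 → C_1 maps a triangle to the signed sum of its edges. For instance
  ∂[0,5,6] = [5,6] − [0,6] + [0,5],
  ∂[3,6,8] = [6,8] − [3,8] + [3,6].
This gives a 27×18 integer matrix of rank 18; reducing to Smith normal form yields diagonal entries (1,1,1,1,1,1,1,1,1,1,1,1,1,1,1,1,1,2).

Now H_k = ker ∂_k / im ∂_{k+1}, so:

  H_0: rank C_0 − rank ∂_1 = 9 − 8 = 1, and the invariant factors of ∂_1 are all 1, so H_0 = Z.
  H_1: rank ker ∂_1 − rank ∂_2 = (27 − 8) − 18 = 1, and ∂_2 has invariant factor 2 > 1, so H_1 = Z ⊕ Z/2.
  H_2: rank ker ∂_2 − rank ∂_3 = (18 − 18) − 0 = 0, and there is no ∂_3, so H_2 = 0.

As a check, the Euler characteristic is 9 − 27 + 18 = 0, which agrees with 1 − 1 + 0 = 0.

H_0 = Z,  H_1 = Z ⊕ Z/2,  H_2 = 0.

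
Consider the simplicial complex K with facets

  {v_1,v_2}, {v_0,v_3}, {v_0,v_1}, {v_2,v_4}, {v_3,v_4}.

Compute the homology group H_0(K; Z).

We work with the vertex ordering v_0 < v_1 < v_2 < v_3 < v_4. The simplices of K, each written with vertices in increasing order, are:

  0-simplices (5): [v_0], [v_1], [v_2], [v_3], [v_4]
  1-simplices (5): [v_0,v_1], [v_0,v_3], [v_1,v_2], [v_2,v_4], [v_3,v_4]

so the chain groups are C_0 ≅ Z^5, C_1 ≅ Z^5.

Boundary ∂_1: C_1 → C_0 sends each edge [p,q] (with p < q) to q − p. For instance
  ∂[v_0,v_3] = [v_3] − [v_0].
This gives a 5×5 integer matrix of rank 4; reducing to Smith normal form yields diagonal entries (1,1,1,1).

Reading off H_k = ker ∂_k / im ∂_{k+1}:

  H_0: rank C_0 − rank ∂_1 = 5 − 4 = 1, and the invariant factors of ∂_1 are all 1, so H_0 = Z.

H_0 ≅ Z.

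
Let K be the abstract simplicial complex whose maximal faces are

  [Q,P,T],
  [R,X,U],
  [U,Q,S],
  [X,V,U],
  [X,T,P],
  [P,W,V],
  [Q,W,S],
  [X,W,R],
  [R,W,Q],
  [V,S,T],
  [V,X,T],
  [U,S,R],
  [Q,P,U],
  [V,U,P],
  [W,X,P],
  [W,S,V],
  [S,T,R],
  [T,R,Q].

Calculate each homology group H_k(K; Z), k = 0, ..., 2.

H_0 ≅ Z,  H_1 ≅ Z ⊕ Z/2,  H_2 = 0.

We work with the vertex ordering P < Q < R < S < T < U < V < W < X. The simplices of K, each written with vertices in increasing order, are:

  0-simplices (9): P, Q, R, S, T, U, V, W, X
  1-simplices (27): PQ, PT, PU, PV, PW, PX, QR, QS, QT, QU, QW, RS, RT, RU, RW, RX, ST, SU, SV, SW, TV, TX, UV, UX, VW, VX, WX
  2-simplices (18): PQT, PQU, PTX, PUV, PVW, PWX, QRT, QRW, QSU, QSW, RST, RSU, RUX, RWX, STV, SVW, TVX, UVX

giving chain groups C_0 ≅ Z^9, C_1 ≅ Z^27, C_2 ≅ Z^18.

∂_1: C_1 → C_0 is given by ∂[p,q] = [q] − [p]. For instance
  ∂QT = T − Q.
The 9×27 boundary matrix has rank 8 and Smith normal form diag(1,1,1,1,1,1,1,1).

The boundary map ∂_2: C_2 → C_1 acts by ∂[p,q,r] = [q,r] − [p,r] + [p,q]. For instance
  ∂PTX = TX − PX + PT,
  ∂RUX = UX − RX + RU.
As a 27×18 matrix over Z this has rank 18, with invariant factors (1,1,1,1,1,1,1,1,1,1,1,1,1,1,1,1,1,2).

Reading off H_k = ker ∂_k / im ∂_{k+1}:

  H_0: rank C_0 − rank ∂_1 = 9 − 8 = 1, and the invariant factors of ∂_1 are all 1, so H_0 ≅ Z.
  H_1: rank ker ∂_1 − rank ∂_2 = (27 − 8) − 18 = 1, and ∂_2 has invariant factor 2 > 1, so H_1 ≅ Z ⊕ Z/2.
  H_2: rank ker ∂_2 − rank ∂_3 = (18 − 18) − 0 = 0, and there is no ∂_3, so H_2 ≅ 0.

As a check, the Euler characteristic is 9 − 27 + 18 = 0, which agrees with 1 − 1 + 0 = 0.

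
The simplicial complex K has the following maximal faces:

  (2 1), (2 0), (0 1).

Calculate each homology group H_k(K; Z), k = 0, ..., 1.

Take the total order 0 < 1 < 2 on the vertex set. Then K (dimension 1) consists of the simplices:

  0-simplices (3): [0], [1], [2]
  1-simplices (3): [0,1], [0,2], [1,2]

so the chain groups are C_0 ≅ Z^3, C_1 ≅ Z^3.

The boundary map ∂_1: C_1 → C_0 is given by ∂[p,q] = [q] − [p]. For instance
  ∂[0,2] = [2] − [0].
The resulting 3×3 matrix has rank 2, and its Smith normal form has invariant factors (1,1).

Now H_k = ker ∂_k / im ∂_{k+1}, so:

  H_0: rank C_0 − rank ∂_1 = 3 − 2 = 1, and the invariant factors of ∂_1 are all 1, so H_0 ≅ Z.
  H_1: rank ker ∂_1 − rank ∂_2 = (3 − 2) − 0 = 1, and there is no ∂_2, so H_1 ≅ Z.

As a check, the Euler characteristic is 3 − 3 = 0, which agrees with 1 − 1 = 0.
(K is a triangulation of the circle S^1.)

H_0 ≅ Z,  H_1 ≅ Z.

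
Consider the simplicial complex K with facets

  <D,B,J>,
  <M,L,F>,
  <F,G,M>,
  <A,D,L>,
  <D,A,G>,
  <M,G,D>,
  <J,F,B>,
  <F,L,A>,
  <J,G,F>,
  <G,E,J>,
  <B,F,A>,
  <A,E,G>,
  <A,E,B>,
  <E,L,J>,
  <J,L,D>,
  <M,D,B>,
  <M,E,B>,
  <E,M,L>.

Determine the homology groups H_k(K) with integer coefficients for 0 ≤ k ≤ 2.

Order the vertices as A < B < D < E < F < G < J < L < M. Listing each simplex with vertices in this order, K has dimension 2 with simplices:

  0-simplices (9): A, B, D, E, F, G, J, L, M
  1-simplices (27): AB, AD, AE, AF, AG, AL, BD, BE, BF, BJ, BM, DG, DJ, DL, DM, EG, EJ, EL, EM, FG, FJ, FL, FM, GJ, GM, JL, LM
  2-simplices (18): ABE, ABF, ADG, ADL, AEG, AFL, BDJ, BDM, BEM, BFJ, DGM, DJL, EGJ, EJL, ELM, FGJ, FGM, FLM

Hence C_0 ≅ Z^9, C_1 ≅ Z^27, C_2 ≅ Z^18.

∂_1: C_1 → C_0 is given by ∂[p,q] = [q] − [p]. For instance
  ∂DJ = J − D.
This gives a 9×27 integer matrix of rank 8; reducing to Smith normal form yields diagonal entries (1,1,1,1,1,1,1,1).

The boundary map ∂_2: C_2 → C_1 sends each 2-simplex [p,q,r] to [q,r] − [p,r] + [p,q]. For instance
  ∂ABF = BF − AF + AB,
  ∂BDM = DM − BM + BD.
The resulting 27×18 matrix has rank 17, and its Smith normal form has invariant factors (1,1,1,1,1,1,1,1,1,1,1,1,1,1,1,1,1).

Reading off H_k = ker ∂_k / im ∂_{k+1}:

  H_0: rank C_0 − rank ∂_1 = 9 − 8 = 1, and the invariant factors of ∂_1 are all 1, so H_0 = Z.
  H_1: rank ker ∂_1 − rank ∂_2 = (27 − 8) − 17 = 2, and the invariant factors of ∂_2 are all 1, so H_1 = Z^2.
  H_2: rank ker ∂_2 − rank ∂_3 = (18 − 17) − 0 = 1, and there is no ∂_3, so H_2 = Z.

As a check, the Euler characteristic is 9 − 27 + 18 = 0, which agrees with 1 − 2 + 1 = 0.
(K is a triangulation of the torus T^2.)

H_0 = Z,  H_1 = Z^2,  H_2 = Z.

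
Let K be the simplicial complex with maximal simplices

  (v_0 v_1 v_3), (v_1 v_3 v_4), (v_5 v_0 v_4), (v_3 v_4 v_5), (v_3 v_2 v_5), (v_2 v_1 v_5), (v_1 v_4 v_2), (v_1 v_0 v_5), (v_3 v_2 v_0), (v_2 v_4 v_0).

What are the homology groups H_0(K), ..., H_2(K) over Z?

K has 6 vertices, 15 edges, 10 triangles.
rank ∂_0 = 0, rank ∂_1 = 5 ⇒ b_0 = 6 − 0 − 5 = 1; all invariant factors of ∂_1 are 1 so no torsion. So H_0 = Z.
rank ∂_1 = 5, rank ∂_2 = 10 ⇒ b_1 = 15 − 5 − 10 = 0; ∂_2 has invariant factor(s) [2] giving torsion. So H_1 = Z/2.
rank ∂_2 = 10, rank ∂_3 = 0 ⇒ b_2 = 10 − 10 − 0 = 0. So H_2 = 0.

H_0 ≅ Z,  H_1 ≅ Z/2,  H_2 = 0.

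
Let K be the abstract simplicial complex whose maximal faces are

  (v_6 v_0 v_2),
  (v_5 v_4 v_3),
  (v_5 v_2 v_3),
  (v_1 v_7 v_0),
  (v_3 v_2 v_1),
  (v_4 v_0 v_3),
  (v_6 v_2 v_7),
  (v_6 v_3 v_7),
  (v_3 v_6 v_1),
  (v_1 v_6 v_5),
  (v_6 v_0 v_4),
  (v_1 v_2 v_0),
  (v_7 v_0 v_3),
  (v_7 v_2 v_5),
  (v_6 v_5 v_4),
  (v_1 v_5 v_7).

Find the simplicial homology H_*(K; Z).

We work with the vertex ordering v_0 < v_1 < v_2 < v_3 < v_4 < v_5 < v_6 < v_7. The simplices of K, each written with vertices in increasing order, are:

  0-simplices (8): [v_0], [v_1], [v_2], [v_3], [v_4], [v_5], [v_6], [v_7]
  1-simplices (24): (24 of them)
  2-simplices (16): (16 of them)

giving chain groups C_0 ≅ Z^8, C_1 ≅ Z^24, C_2 ≅ Z^16.

Boundary ∂_1: C_1 → C_0 sends each edge [p,q] (with p < q) to q − p. For instance
  ∂[v_0,v_1] = [v_1] − [v_0].
The 8×24 boundary matrix has rank 7 and Smith normal form diag(1,1,1,1,1,1,1).

Boundary ∂_2: C_2 → C_1 sends each 2-simplex [p,q,r] to [q,r] − [p,r] + [p,q]. For instance
  ∂[v_0,v_1,v_7] = [v_1,v_7] − [v_0,v_7] + [v_0,v_1],
  ∂[v_4,v_5,v_6] = [v_5,v_6] − [v_4,v_6] + [v_4,v_5].
This gives a 24×16 integer matrix of rank 15; reducing to Smith normal form yields diagonal entries (1,1,1,1,1,1,1,1,1,1,1,1,1,1,1).

From H_k ≅ ker(∂_k) / im(∂_{k+1}) we obtain:

  H_0: rank C_0 − rank ∂_1 = 8 − 7 = 1, and the invariant factors of ∂_1 are all 1, so H_0 = Z.
  H_1: rank ker ∂_1 − rank ∂_2 = (24 − 7) − 15 = 2, and the invariant factors of ∂_2 are all 1, so H_1 = Z^2.
  H_2: rank ker ∂_2 − rank ∂_3 = (16 − 15) − 0 = 1, and there is no ∂_3, so H_2 = Z.

H_0 ≅ Z,  H_1 ≅ Z^2,  H_2 ≅ Z.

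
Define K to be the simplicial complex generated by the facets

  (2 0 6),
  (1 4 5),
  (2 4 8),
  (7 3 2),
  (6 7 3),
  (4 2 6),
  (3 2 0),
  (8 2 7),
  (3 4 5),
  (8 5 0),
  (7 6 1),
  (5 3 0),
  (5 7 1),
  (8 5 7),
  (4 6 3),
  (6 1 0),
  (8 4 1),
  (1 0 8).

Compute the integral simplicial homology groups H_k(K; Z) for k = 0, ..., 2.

H_0 = Z,  H_1 = Z ⊕ Z/2,  H_2 = 0.

K has 9 vertices, 27 edges, 18 triangles.
rank ∂_0 = 0, rank ∂_1 = 8 ⇒ b_0 = 9 − 0 − 8 = 1; all invariant factors of ∂_1 are 1 so no torsion. So H_0 = Z.
rank ∂_1 = 8, rank ∂_2 = 18 ⇒ b_1 = 27 − 8 − 18 = 1; ∂_2 has invariant factor(s) [2] giving torsion. So H_1 = Z ⊕ Z/2.
rank ∂_2 = 18, rank ∂_3 = 0 ⇒ b_2 = 18 − 18 − 0 = 0. So H_2 = 0.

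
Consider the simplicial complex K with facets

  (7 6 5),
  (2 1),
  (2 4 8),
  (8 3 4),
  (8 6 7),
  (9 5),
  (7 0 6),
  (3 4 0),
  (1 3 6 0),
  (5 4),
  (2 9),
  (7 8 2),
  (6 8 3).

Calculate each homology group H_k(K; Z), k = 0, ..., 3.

We work with the vertex ordering 0 < 1 < 2 < 3 < 4 < 5 < 6 < 7 < 8 < 9. The simplices of K, each written with vertices in increasing order, are:

  0-simplices (10): [0], [1], [2], [3], [4], [5], [6], [7], [8], [9]
  1-simplices (23): [0,1], [0,3], [0,4], [0,6], [0,7], [1,2], [1,3], [1,6], [2,4], [2,7], [2,8], [2,9], [3,4], [3,6], [3,8], [4,5], [4,8], [5,6], [5,7], [5,9], [6,7], [6,8], [7,8]
  2-simplices (12): [0,1,3], [0,1,6], [0,3,4], [0,3,6], [0,6,7], [1,3,6], [2,4,8], [2,7,8], [3,4,8], [3,6,8], [5,6,7], [6,7,8]
  3-simplices (1): [0,1,3,6]

so the chain groups are C_0 ≅ Z^10, C_1 ≅ Z^23, C_2 ≅ Z^12, C_3 ≅ Z^1.

Boundary ∂_1: C_1 → C_0 sends each edge [p,q] (with p < q) to q − p.
The resulting 10×23 matrix has rank 9, and its Smith normal form has invariant factors (1,1,1,1,1,1,1,1,1).

∂_2: C_2 → C_1 sends each 2-simplex [p,q,r] to [q,r] − [p,r] + [p,q]. For instance
  ∂[0,3,6] = [3,6] − [0,6] + [0,3],
  ∂[2,4,8] = [4,8] − [2,8] + [2,4].
The resulting 23×12 matrix has rank 11, and its Smith normal form has invariant factors (1,1,1,1,1,1,1,1,1,1,1).

The boundary map ∂_3: C_3 → C_2 sends each 3-simplex σ to the alternating sum Σ_i (−1)^i (σ with its i-th vertex removed). For instance
  ∂[0,1,3,6] = [1,3,6] − [0,3,6] + [0,1,6] − [0,1,3].
The 12×1 boundary matrix has rank 1 and Smith normal form diag(1).

From H_k ≅ ker(∂_k) / im(∂_{k+1}) we obtain:

  H_0: rank C_0 − rank ∂_1 = 10 − 9 = 1, and the invariant factors of ∂_1 are all 1, so H_0 ≅ Z.
  H_1: rank ker ∂_1 − rank ∂_2 = (23 − 9) − 11 = 3, and the invariant factors of ∂_2 are all 1, so H_1 ≅ Z^3.
  H_2: rank ker ∂_2 − rank ∂_3 = (12 − 11) − 1 = 0, and the invariant factors of ∂_3 are all 1, so H_2 ≅ 0.
  H_3: rank ker ∂_3 − rank ∂_4 = (1 − 1) − 0 = 0, and there is no ∂_4, so H_3 ≅ 0.

As a check, the Euler characteristic is 10 − 23 + 12 − 1 = -2, which agrees with 1 − 3 + 0 − 0 = -2.

H_0 = Z,  H_1 = Z^3,  H_2 = 0,  H_3 = 0.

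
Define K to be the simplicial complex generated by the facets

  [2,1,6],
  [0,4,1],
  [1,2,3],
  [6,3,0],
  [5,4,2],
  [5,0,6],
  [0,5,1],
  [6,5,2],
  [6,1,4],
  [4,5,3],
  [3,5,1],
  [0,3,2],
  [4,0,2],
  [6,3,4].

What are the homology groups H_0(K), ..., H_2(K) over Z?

H_0 = Z,  H_1 = Z^2,  H_2 = Z.

Order the vertices as 0 < 1 < 2 < 3 < 4 < 5 < 6. Listing each simplex with vertices in this order, K has dimension 2 with simplices:

  0-simplices (7): [0], [1], [2], [3], [4], [5], [6]
  1-simplices (21): [0,1], [0,2], [0,3], [0,4], [0,5], [0,6], [1,2], [1,3], [1,4], [1,5], [1,6], [2,3], [2,4], [2,5], [2,6], [3,4], [3,5], [3,6], [4,5], [4,6], [5,6]
  2-simplices (14): [0,1,4], [0,1,5], [0,2,3], [0,2,4], [0,3,6], [0,5,6], [1,2,3], [1,2,6], [1,3,5], [1,4,6], [2,4,5], [2,5,6], [3,4,5], [3,4,6]

Hence C_0 ≅ Z^7, C_1 ≅ Z^21, C_2 ≅ Z^14.

The boundary map ∂_1: C_1 → C_0 maps an edge to its endpoints' difference, ∂[p,q] = q − p. For instance
  ∂[2,4] = [4] − [2].
This gives a 7×21 integer matrix of rank 6; reducing to Smith normal form yields diagonal entries (1,1,1,1,1,1).

∂_2: C_2 → C_1 maps a triangle to the signed sum of its edges. For instance
  ∂[1,2,6] = [2,6] − [1,6] + [1,2],
  ∂[0,2,3] = [2,3] − [0,3] + [0,2].
The 21×14 boundary matrix has rank 13 and Smith normal form diag(1,1,1,1,1,1,1,1,1,1,1,1,1).

From H_k ≅ ker(∂_k) / im(∂_{k+1}) we obtain:

  H_0: rank C_0 − rank ∂_1 = 7 − 6 = 1, and the invariant factors of ∂_1 are all 1, so H_0 ≅ Z.
  H_1: rank ker ∂_1 − rank ∂_2 = (21 − 6) − 13 = 2, and the invariant factors of ∂_2 are all 1, so H_1 ≅ Z^2.
  H_2: rank ker ∂_2 − rank ∂_3 = (14 − 13) − 0 = 1, and there is no ∂_3, so H_2 ≅ Z.

As a check, the Euler characteristic is 7 − 21 + 14 = 0, which agrees with 1 − 2 + 1 = 0.
(K is a triangulation of the torus T^2.)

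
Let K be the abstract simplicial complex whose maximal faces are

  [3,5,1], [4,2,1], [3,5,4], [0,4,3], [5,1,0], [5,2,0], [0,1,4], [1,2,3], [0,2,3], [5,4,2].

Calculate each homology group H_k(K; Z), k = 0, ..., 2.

Order the vertices as 0 < 1 < 2 < 3 < 4 < 5. Listing each simplex with vertices in this order, K has dimension 2 with simplices:

  0-simplices (6): [0], [1], [2], [3], [4], [5]
  1-simplices (15): [0,1], [0,2], [0,3], [0,4], [0,5], [1,2], [1,3], [1,4], [1,5], [2,3], [2,4], [2,5], [3,4], [3,5], [4,5]
  2-simplices (10): [0,1,4], [0,1,5], [0,2,3], [0,2,5], [0,3,4], [1,2,3], [1,2,4], [1,3,5], [2,4,5], [3,4,5]

Hence C_0 ≅ Z^6, C_1 ≅ Z^15, C_2 ≅ Z^10.

The boundary map ∂_1: C_1 → C_0 sends each edge [p,q] (with p < q) to q − p.
The resulting 6×15 matrix has rank 5, and its Smith normal form has invariant factors (1,1,1,1,1).

Boundary ∂_2: C_2 → C_1 sends each 2-simplex [p,q,r] to [q,r] − [p,r] + [p,q]. For instance
  ∂[1,2,3] = [2,3] − [1,3] + [1,2],
  ∂[1,3,5] = [3,5] − [1,5] + [1,3].
As a 15×10 matrix over Z this has rank 10, with invariant factors (1,1,1,1,1,1,1,1,1,2).

Reading off H_k = ker ∂_k / im ∂_{k+1}:

  H_0: rank C_0 − rank ∂_1 = 6 − 5 = 1, and the invariant factors of ∂_1 are all 1, so H_0 = Z.
  H_1: rank ker ∂_1 − rank ∂_2 = (15 − 5) − 10 = 0, and ∂_2 has invariant factor 2 > 1, so H_1 = Z_2.
  H_2: rank ker ∂_2 − rank ∂_3 = (10 − 10) − 0 = 0, and there is no ∂_3, so H_2 = 0.

(K is a triangulation of the real projective plane RP^2.)

H_0 = Z,  H_1 = Z_2,  H_2 = 0.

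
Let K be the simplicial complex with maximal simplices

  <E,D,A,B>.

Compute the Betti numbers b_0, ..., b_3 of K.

b_0 = 1, b_1 = 0, b_2 = 0, b_3 = 0.

Order the vertices as A < B < D < E. Listing each simplex with vertices in this order, K has dimension 3 with simplices:

  0-simplices (4): A, B, D, E
  1-simplices (6): AB, AD, AE, BD, BE, DE
  2-simplices (4): ABD, ABE, ADE, BDE
  3-simplices (1): ABDE

Hence C_0 ≅ Z^4, C_1 ≅ Z^6, C_2 ≅ Z^4, C_3 ≅ Z^1.

∂_1: C_1 → C_0 maps an edge to its endpoints' difference, ∂[p,q] = q − p. For instance
  ∂AD = D − A.
This gives a 4×6 integer matrix of rank 3; reducing to Smith normal form yields diagonal entries (1,1,1).

∂_2: C_2 → C_1 acts by ∂[p,q,r] = [q,r] − [p,r] + [p,q]. For instance
  ∂ADE = DE − AE + AD,
  ∂ABE = BE − AE + AB.
The 6×4 boundary matrix has rank 3 and Smith normal form diag(1,1,1).

The boundary map ∂_3: C_3 → C_2 sends each 3-simplex σ to the alternating sum Σ_i (−1)^i (σ with its i-th vertex removed). For instance
  ∂ABDE = BDE − ADE + ABE − ABD.
The resulting 4×1 matrix has rank 1, and its Smith normal form has invariant factors (1).

Computing H_k = (kernel of ∂_k) / (image of ∂_{k+1}):

  H_0: rank C_0 − rank ∂_1 = 4 − 3 = 1, and the invariant factors of ∂_1 are all 1, so H_0 = Z.
  H_1: rank ker ∂_1 − rank ∂_2 = (6 − 3) − 3 = 0, and the invariant factors of ∂_2 are all 1, so H_1 = 0.
  H_2: rank ker ∂_2 − rank ∂_3 = (4 − 3) − 1 = 0, and the invariant factors of ∂_3 are all 1, so H_2 = 0.
  H_3: rank ker ∂_3 − rank ∂_4 = (1 − 1) − 0 = 0, and there is no ∂_4, so H_3 = 0.

As a check, the Euler characteristic is 4 − 6 + 4 − 1 = 1, which agrees with 1 − 0 + 0 − 0 = 1.

Hence the Betti numbers are b_0 = 1, b_1 = 0, b_2 = 0, b_3 = 0.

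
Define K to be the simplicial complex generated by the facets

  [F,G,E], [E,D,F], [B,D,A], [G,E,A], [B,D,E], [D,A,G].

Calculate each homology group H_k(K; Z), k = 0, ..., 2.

K has 6 vertices, 12 edges, 6 triangles.
rank ∂_0 = 0, rank ∂_1 = 5 ⇒ b_0 = 6 − 0 − 5 = 1; all invariant factors of ∂_1 are 1 so no torsion. So H_0 = Z.
rank ∂_1 = 5, rank ∂_2 = 6 ⇒ b_1 = 12 − 5 − 6 = 1; all invariant factors of ∂_2 are 1 so no torsion. So H_1 = Z.
rank ∂_2 = 6, rank ∂_3 = 0 ⇒ b_2 = 6 − 6 − 0 = 0. So H_2 = 0.

H_0 = Z,  H_1 = Z,  H_2 = 0.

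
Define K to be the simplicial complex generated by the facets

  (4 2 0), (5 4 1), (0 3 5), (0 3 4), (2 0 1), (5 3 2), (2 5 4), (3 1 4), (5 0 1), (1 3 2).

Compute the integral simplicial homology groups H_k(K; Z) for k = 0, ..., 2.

H_0 ≅ Z,  H_1 ≅ Z_2,  H_2 = 0.

Order the vertices as 0 < 1 < 2 < 3 < 4 < 5. Listing each simplex with vertices in this order, K has dimension 2 with simplices:

  0-simplices (6): [0], [1], [2], [3], [4], [5]
  1-simplices (15): [0,1], [0,2], [0,3], [0,4], [0,5], [1,2], [1,3], [1,4], [1,5], [2,3], [2,4], [2,5], [3,4], [3,5], [4,5]
  2-simplices (10): [0,1,2], [0,1,5], [0,2,4], [0,3,4], [0,3,5], [1,2,3], [1,3,4], [1,4,5], [2,3,5], [2,4,5]

Hence C_0 ≅ Z^6, C_1 ≅ Z^15, C_2 ≅ Z^10.

Boundary ∂_1: C_1 → C_0 sends each edge [p,q] (with p < q) to q − p. For instance
  ∂[1,4] = [4] − [1].
As a 6×15 matrix over Z this has rank 5, with invariant factors (1,1,1,1,1).

Boundary ∂_2: C_2 → C_1 acts by ∂[p,q,r] = [q,r] − [p,r] + [p,q]. For instance
  ∂[2,3,5] = [3,5] − [2,5] + [2,3],
  ∂[0,3,5] = [3,5] − [0,5] + [0,3].
The 15×10 boundary matrix has rank 10 and Smith normal form diag(1,1,1,1,1,1,1,1,1,2).

Reading off H_k = ker ∂_k / im ∂_{k+1}:

  H_0: rank C_0 − rank ∂_1 = 6 − 5 = 1, and the invariant factors of ∂_1 are all 1, so H_0 ≅ Z.
  H_1: rank ker ∂_1 − rank ∂_2 = (15 − 5) − 10 = 0, and ∂_2 has invariant factor 2 > 1, so H_1 ≅ Z_2.
  H_2: rank ker ∂_2 − rank ∂_3 = (10 − 10) − 0 = 0, and there is no ∂_3, so H_2 ≅ 0.

As a check, the Euler characteristic is 6 − 15 + 10 = 1, which agrees with 1 − 0 + 0 = 1.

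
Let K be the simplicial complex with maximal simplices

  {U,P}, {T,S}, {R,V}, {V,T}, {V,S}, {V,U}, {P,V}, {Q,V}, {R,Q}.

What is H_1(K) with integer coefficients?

H_1 ≅ Z^3.

Fix the vertex order P < Q < R < S < T < U < V and write every simplex with vertices in increasing order. Then dim K = 1 and the simplices of K are:

  0-simplices (7): P, Q, R, S, T, U, V
  1-simplices (9): PU, PV, QR, QV, RV, ST, SV, TV, UV

so the chain groups are C_0 ≅ Z^7, C_1 ≅ Z^9.

Boundary ∂_1: C_1 → C_0 is given by ∂[p,q] = [q] − [p].
The resulting 7×9 matrix has rank 6, and its Smith normal form has invariant factors (1,1,1,1,1,1).

Now H_k = ker ∂_k / im ∂_{k+1}, so:

  H_1: rank ker ∂_1 − rank ∂_2 = (9 − 6) − 0 = 3, and there is no ∂_2, so H_1 ≅ Z^3.

(K is a triangulation of a wedge of 3 circles.)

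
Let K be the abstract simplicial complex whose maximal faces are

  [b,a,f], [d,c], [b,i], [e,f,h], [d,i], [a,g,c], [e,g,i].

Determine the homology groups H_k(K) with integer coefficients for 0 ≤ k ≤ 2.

K has 9 vertices, 15 edges, 4 triangles.
rank ∂_0 = 0, rank ∂_1 = 8 ⇒ b_0 = 9 − 0 − 8 = 1; all invariant factors of ∂_1 are 1 so no torsion. So H_0 ≅ Z.
rank ∂_1 = 8, rank ∂_2 = 4 ⇒ b_1 = 15 − 8 − 4 = 3; all invariant factors of ∂_2 are 1 so no torsion. So H_1 ≅ Z^3.
rank ∂_2 = 4, rank ∂_3 = 0 ⇒ b_2 = 4 − 4 − 0 = 0. So H_2 ≅ 0.

H_0 = Z,  H_1 = Z^3,  H_2 = 0.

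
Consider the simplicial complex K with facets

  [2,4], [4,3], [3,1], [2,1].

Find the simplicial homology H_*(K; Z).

H_0 ≅ Z,  H_1 ≅ Z.

Take the total order 1 < 2 < 3 < 4 on the vertex set. Then K (dimension 1) consists of the simplices:

  0-simplices (4): [1], [2], [3], [4]
  1-simplices (4): [1,2], [1,3], [2,4], [3,4]

giving chain groups C_0 ≅ Z^4, C_1 ≅ Z^4.

∂_1: C_1 → C_0 maps an edge to its endpoints' difference, ∂[p,q] = q − p. For instance
  ∂[3,4] = [4] − [3].
The resulting 4×4 matrix has rank 3, and its Smith normal form has invariant factors (1,1,1).

Reading off H_k = ker ∂_k / im ∂_{k+1}:

  H_0: rank C_0 − rank ∂_1 = 4 − 3 = 1, and the invariant factors of ∂_1 are all 1, so H_0 ≅ Z.
  H_1: rank ker ∂_1 − rank ∂_2 = (4 − 3) − 0 = 1, and there is no ∂_2, so H_1 ≅ Z.

(K is a triangulation of the circle S^1.)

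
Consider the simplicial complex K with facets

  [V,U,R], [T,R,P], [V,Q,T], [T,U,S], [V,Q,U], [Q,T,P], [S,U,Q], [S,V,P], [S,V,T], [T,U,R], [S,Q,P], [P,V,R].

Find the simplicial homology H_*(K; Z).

We work with the vertex ordering P < Q < R < S < T < U < V. The simplices of K, each written with vertices in increasing order, are:

  0-simplices (7): P, Q, R, S, T, U, V
  1-simplices (18): PQ, PR, PS, PT, PV, QS, QT, QU, QV, RT, RU, RV, ST, SU, SV, TU, TV, UV
  2-simplices (12): PQS, PQT, PRT, PRV, PSV, QSU, QTV, QUV, RTU, RUV, STU, STV

so the chain groups are C_0 ≅ Z^7, C_1 ≅ Z^18, C_2 ≅ Z^12.

∂_1: C_1 → C_0 sends each edge [p,q] (with p < q) to q − p. For instance
  ∂UV = V − U.
The 7×18 boundary matrix has rank 6 and Smith normal form diag(1,1,1,1,1,1).

The boundary map ∂_2: C_2 → C_1 sends each 2-simplex [p,q,r] to [q,r] − [p,r] + [p,q]. For instance
  ∂STV = TV − SV + ST,
  ∂RTU = TU − RU + RT.
The resulting 18×12 matrix has rank 12, and its Smith normal form has invariant factors (1,1,1,1,1,1,1,1,1,1,1,2).

From H_k ≅ ker(∂_k) / im(∂_{k+1}) we obtain:

  H_0: rank C_0 − rank ∂_1 = 7 − 6 = 1, and the invariant factors of ∂_1 are all 1, so H_0 ≅ Z.
  H_1: rank ker ∂_1 − rank ∂_2 = (18 − 6) − 12 = 0, and ∂_2 has invariant factor 2 > 1, so H_1 ≅ Z/2.
  H_2: rank ker ∂_2 − rank ∂_3 = (12 − 12) − 0 = 0, and there is no ∂_3, so H_2 ≅ 0.

As a check, the Euler characteristic is 7 − 18 + 12 = 1, which agrees with 1 − 0 + 0 = 1.

H_0 ≅ Z,  H_1 ≅ Z/2,  H_2 = 0.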